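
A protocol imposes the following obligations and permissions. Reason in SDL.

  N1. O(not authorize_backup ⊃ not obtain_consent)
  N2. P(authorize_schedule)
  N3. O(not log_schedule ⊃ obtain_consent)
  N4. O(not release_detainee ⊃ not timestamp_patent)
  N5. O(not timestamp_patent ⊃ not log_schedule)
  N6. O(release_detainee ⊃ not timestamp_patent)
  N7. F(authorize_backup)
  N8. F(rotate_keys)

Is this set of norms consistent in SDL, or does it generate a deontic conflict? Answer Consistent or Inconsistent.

By case analysis on not release_detainee: premise 4 gives O(not release_detainee ⊃ not timestamp_patent) and premise 6 gives O(release_detainee ⊃ not timestamp_patent), so O(not timestamp_patent) either way.
From O(not timestamp_patent) and premise 5, O(not timestamp_patent ⊃ not log_schedule), we obtain O(not log_schedule).
With premise 3, O(not log_schedule ⊃ obtain_consent), the K-axiom yields O(obtain_consent).
Premise 1 is O(not authorize_backup ⊃ not obtain_consent); contrapositively O(obtain_consent ⊃ authorize_backup). Since O(obtain_consent) holds, K gives O(authorize_backup).
Yet premise 7 is F(authorize_backup), i.e. O(not authorize_backup).
We now have both O(authorize_backup) and O(not authorize_backup) — authorize_backup is simultaneously obligatory and forbidden, violating the D-axiom.

Inconsistent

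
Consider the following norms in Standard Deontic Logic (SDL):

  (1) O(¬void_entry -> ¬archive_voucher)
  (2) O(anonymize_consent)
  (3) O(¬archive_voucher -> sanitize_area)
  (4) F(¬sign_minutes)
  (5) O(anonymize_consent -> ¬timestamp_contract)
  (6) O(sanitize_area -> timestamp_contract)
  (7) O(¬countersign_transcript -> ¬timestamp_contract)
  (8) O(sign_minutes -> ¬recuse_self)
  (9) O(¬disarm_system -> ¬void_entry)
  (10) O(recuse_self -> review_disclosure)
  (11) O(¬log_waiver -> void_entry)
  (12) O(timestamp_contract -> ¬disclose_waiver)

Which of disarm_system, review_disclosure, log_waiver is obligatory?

Premise 2 states O(anonymize_consent) outright.
Premise 5 is O(anonymize_consent -> ¬timestamp_contract); since O(anonymize_consent), deontic closure gives O(¬timestamp_contract).
The contrapositive of premise 6 (O(sanitize_area -> timestamp_contract)) is O(¬timestamp_contract -> ¬sanitize_area), and O(¬timestamp_contract) is already established, so O(¬sanitize_area).
Premise 3 is O(¬archive_voucher -> sanitize_area); contrapositively O(¬sanitize_area -> archive_voucher). Since O(¬sanitize_area) holds, K gives O(archive_voucher).
Premise 1 is O(¬void_entry -> ¬archive_voucher); contrapositively O(archive_voucher -> void_entry). Since O(archive_voucher) holds, K gives O(void_entry).
Premise 9 is O(¬disarm_system -> ¬void_entry); contrapositively O(void_entry -> disarm_system). Since O(void_entry) holds, K gives O(disarm_system).
So O(disarm_system) holds — disarm_system is obligatory. None of the other listed options is made obligatory by any chain of premises.

disarm_system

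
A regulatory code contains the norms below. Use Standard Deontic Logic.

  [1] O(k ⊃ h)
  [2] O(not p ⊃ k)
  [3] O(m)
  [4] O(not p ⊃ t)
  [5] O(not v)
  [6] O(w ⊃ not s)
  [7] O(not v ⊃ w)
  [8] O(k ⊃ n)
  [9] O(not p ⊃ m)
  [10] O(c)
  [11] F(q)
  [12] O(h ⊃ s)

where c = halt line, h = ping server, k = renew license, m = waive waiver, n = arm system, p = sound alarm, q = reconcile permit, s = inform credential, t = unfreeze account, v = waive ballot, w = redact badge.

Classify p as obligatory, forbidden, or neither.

Obligatory

Premise 5 states O(not v) outright.
Applying K to premise 7 (O(not v ⊃ w)) and O(not v) yields O(w).
With premise 6, O(w ⊃ not s), the K-axiom yields O(not s).
Premise 12 is O(h ⊃ s); contrapositively O(not s ⊃ not h). Since O(not s) holds, K gives O(not h).
The contrapositive of premise 1 (O(k ⊃ h)) is O(not h ⊃ not k), and O(not h) is already established, so O(not k).
Premise 2 is O(not p ⊃ k); contrapositively O(not k ⊃ p). Since O(not k) holds, K gives O(p).
Premises 3, 4, 8, 9, 10, 11 do not contribute to this derivation.
Hence p is obligatory.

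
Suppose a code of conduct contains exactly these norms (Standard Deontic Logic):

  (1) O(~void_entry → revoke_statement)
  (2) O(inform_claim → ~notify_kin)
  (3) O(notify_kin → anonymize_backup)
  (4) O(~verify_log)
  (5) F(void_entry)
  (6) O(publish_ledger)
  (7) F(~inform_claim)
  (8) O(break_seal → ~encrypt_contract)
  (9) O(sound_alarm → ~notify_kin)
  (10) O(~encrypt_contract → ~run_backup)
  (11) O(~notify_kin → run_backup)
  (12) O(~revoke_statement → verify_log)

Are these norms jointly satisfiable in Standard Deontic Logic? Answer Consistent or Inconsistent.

Consistent

Premise 12 is O(~revoke_statement → verify_log), but O(~revoke_statement) is not derivable from the premises, so it does not yield O(verify_log).
So O(verify_log) is not derivable, and the apparent clash with O(~verify_log) does not arise.
A world satisfying every obligation exists (e.g. anonymize_backup=false, break_seal=false, encrypt_contract=true, inform_claim=true, notify_kin=false, publish_ledger=true, revoke_statement=true, run_backup=true, sound_alarm=false, verify_log=false, void_entry=false); no atom is both obligatory and forbidden, so the set is consistent.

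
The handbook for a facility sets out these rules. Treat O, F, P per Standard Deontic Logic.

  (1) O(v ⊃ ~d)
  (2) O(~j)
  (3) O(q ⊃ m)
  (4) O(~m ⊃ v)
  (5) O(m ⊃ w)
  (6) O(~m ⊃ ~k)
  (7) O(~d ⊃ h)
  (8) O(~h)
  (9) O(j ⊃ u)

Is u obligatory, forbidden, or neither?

Premise 9 is O(j ⊃ u), but O(j) is not derivable from the premises, so it does not yield O(u).
No premise or chain of K-axiom applications forces O(u), and none forces O(~u). So u is neither obligatory nor forbidden under these norms.

Neither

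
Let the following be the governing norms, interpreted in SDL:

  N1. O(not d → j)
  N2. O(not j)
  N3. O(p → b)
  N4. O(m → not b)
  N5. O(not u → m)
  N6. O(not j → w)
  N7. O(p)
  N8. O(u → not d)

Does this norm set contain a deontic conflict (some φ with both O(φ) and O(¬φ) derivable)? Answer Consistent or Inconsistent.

Inconsistent

Premise 7 states O(p) outright.
From O(p) and premise 3, O(p → b), we obtain O(b).
Premise 4, O(m → not b), contraposes to O(b → not m); with O(b) we get O(not m).
Premise 5, O(not u → m), contraposes to O(not m → u); with O(not m) we get O(u).
Premise 8 is O(u → not d); since O(u), deontic closure gives O(not d).
Premise 1 is O(not d → j); since O(not d), deontic closure gives O(j).
However, premise 2 gives O(not j).
We now have both O(j) and O(not j) — j is simultaneously obligatory and forbidden, violating the D-axiom.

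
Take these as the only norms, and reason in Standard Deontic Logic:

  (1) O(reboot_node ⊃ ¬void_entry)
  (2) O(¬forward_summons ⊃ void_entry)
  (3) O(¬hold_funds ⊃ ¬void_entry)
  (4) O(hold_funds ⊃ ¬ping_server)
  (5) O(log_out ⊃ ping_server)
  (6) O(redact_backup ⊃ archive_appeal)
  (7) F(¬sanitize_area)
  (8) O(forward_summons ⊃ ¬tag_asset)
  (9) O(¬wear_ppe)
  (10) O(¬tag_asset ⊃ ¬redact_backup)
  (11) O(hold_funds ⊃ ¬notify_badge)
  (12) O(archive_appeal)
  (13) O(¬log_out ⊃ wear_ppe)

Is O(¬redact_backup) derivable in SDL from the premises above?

Premise 9 gives O(¬wear_ppe).
Premise 13 is O(¬log_out ⊃ wear_ppe); contrapositively O(¬wear_ppe ⊃ log_out). Since O(¬wear_ppe) holds, K gives O(log_out).
Applying K to premise 5 (O(log_out ⊃ ping_server)) and O(log_out) yields O(ping_server).
The contrapositive of premise 4 (O(hold_funds ⊃ ¬ping_server)) is O(ping_server ⊃ ¬hold_funds), and O(ping_server) is already established, so O(¬hold_funds).
With premise 3, O(¬hold_funds ⊃ ¬void_entry), the K-axiom yields O(¬void_entry).
Premise 2 is O(¬forward_summons ⊃ void_entry); contrapositively O(¬void_entry ⊃ forward_summons). Since O(¬void_entry) holds, K gives O(forward_summons).
With premise 8, O(forward_summons ⊃ ¬tag_asset), the K-axiom yields O(¬tag_asset).
With premise 10, O(¬tag_asset ⊃ ¬redact_backup), the K-axiom yields O(¬redact_backup).
Premises 1, 6, 7, 11, 12 do not contribute to this derivation.
So O(¬redact_backup) follows.

Yes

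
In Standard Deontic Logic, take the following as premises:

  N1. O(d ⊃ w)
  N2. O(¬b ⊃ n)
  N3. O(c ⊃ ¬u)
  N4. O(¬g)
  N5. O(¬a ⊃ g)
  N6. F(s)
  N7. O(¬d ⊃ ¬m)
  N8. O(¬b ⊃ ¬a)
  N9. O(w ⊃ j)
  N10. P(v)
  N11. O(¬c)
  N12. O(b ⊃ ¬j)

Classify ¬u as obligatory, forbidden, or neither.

Premise 3 is O(c ⊃ ¬u), but O(c) is not derivable from the premises, so it does not yield O(¬u).
No premise or chain of K-axiom applications forces O(¬u), and none forces O(u). So ¬u is neither obligatory nor forbidden under these norms.

Neither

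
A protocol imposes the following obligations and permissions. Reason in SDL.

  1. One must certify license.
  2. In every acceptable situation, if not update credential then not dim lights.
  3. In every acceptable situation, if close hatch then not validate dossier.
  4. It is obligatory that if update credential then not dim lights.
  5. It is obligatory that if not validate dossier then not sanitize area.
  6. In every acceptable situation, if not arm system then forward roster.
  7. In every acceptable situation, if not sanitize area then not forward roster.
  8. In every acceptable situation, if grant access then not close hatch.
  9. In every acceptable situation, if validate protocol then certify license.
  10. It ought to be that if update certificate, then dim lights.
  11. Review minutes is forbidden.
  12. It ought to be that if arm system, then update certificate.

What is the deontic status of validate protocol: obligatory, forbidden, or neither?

Premise 9 is O(validate_protocol → certify_license); even if O(certify_license) held, inferring O(validate_protocol) would be affirming the consequent — invalid.
No premise or chain of K-axiom applications forces O(validate_protocol), and none forces O(¬validate_protocol). So validate_protocol is neither obligatory nor forbidden under these norms.

Neither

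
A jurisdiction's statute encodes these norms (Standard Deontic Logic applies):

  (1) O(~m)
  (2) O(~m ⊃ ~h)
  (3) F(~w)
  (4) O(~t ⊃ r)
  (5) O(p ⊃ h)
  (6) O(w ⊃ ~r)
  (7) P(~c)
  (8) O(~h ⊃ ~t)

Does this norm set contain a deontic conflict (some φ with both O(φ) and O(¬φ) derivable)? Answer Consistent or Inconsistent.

Inconsistent

Premise 3, F(~w), is equivalent to O(w).
Applying K to premise 6 (O(w ⊃ ~r)) and O(w) yields O(~r).
The contrapositive of premise 4 (O(~t ⊃ r)) is O(~r ⊃ t), and O(~r) is already established, so O(t).
Premise 8, O(~h ⊃ ~t), contraposes to O(t ⊃ h); with O(t) we get O(h).
The contrapositive of premise 2 (O(~m ⊃ ~h)) is O(h ⊃ m), and O(h) is already established, so O(m).
However, premise 1 gives O(~m).
We now have both O(m) and O(~m) — m is simultaneously obligatory and forbidden, violating the D-axiom.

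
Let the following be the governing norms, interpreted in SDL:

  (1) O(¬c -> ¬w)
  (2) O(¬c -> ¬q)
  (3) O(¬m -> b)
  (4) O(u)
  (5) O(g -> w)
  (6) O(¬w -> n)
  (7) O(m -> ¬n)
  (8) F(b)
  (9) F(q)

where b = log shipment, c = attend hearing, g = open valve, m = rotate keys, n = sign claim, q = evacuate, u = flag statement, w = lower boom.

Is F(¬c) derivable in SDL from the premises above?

F(b) at premise 8 means O(¬b).
Premise 3 is O(¬m -> b); contrapositively O(¬b -> m). Since O(¬b) holds, K gives O(m).
Premise 7 is O(m -> ¬n); since O(m), deontic closure gives O(¬n).
The contrapositive of premise 6 (O(¬w -> n)) is O(¬n -> w), and O(¬n) is already established, so O(w).
The contrapositive of premise 1 (O(¬c -> ¬w)) is O(w -> c), and O(w) is already established, so O(c).
Premises 2, 4, 5, 9 do not contribute to this derivation.
So O(c) holds, i.e. F(¬c). The claim follows.

Yes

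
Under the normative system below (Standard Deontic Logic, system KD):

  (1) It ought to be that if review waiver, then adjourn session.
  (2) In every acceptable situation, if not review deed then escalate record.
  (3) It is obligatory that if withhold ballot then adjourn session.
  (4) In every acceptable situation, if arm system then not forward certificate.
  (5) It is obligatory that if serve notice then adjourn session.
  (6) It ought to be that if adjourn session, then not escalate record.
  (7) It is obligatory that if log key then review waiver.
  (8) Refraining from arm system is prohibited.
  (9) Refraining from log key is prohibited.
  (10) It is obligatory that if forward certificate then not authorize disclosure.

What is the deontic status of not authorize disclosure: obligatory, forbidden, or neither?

Premise 10 is O(forward_certificate → ¬authorize_disclosure), but O(forward_certificate) is not derivable from the premises, so it does not yield O(¬authorize_disclosure).
No premise or chain of K-axiom applications forces O(¬authorize_disclosure), and none forces O(authorize_disclosure). So ¬authorize_disclosure is neither obligatory nor forbidden under these norms.

Neither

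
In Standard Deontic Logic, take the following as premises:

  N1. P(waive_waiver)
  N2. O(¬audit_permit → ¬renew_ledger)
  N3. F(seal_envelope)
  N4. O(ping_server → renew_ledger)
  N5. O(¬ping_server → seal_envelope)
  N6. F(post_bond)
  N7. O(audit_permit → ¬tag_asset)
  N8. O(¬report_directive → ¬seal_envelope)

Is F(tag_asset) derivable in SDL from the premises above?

F(seal_envelope) at premise 3 means O(¬seal_envelope).
Premise 5, O(¬ping_server → seal_envelope), contraposes to O(¬seal_envelope → ping_server); with O(¬seal_envelope) we get O(ping_server).
Applying K to premise 4 (O(ping_server → renew_ledger)) and O(ping_server) yields O(renew_ledger).
Premise 2, O(¬audit_permit → ¬renew_ledger), contraposes to O(renew_ledger → audit_permit); with O(renew_ledger) we get O(audit_permit).
From O(audit_permit) and premise 7, O(audit_permit → ¬tag_asset), we obtain O(¬tag_asset).
Premises 1, 6, 8 do not contribute to this derivation.
So O(¬tag_asset) holds, i.e. F(tag_asset). The claim follows.

Yes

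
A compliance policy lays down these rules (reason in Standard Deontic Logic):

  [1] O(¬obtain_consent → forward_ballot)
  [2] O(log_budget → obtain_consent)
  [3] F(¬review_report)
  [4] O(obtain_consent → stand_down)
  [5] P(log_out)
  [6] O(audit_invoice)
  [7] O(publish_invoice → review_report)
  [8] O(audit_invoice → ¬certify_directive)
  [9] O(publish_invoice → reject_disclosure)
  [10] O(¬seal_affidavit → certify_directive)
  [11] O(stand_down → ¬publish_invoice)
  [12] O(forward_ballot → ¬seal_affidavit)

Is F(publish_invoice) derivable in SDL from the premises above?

Yes

Premise 6 gives O(audit_invoice).
With premise 8, O(audit_invoice → ¬certify_directive), the K-axiom yields O(¬certify_directive).
The contrapositive of premise 10 (O(¬seal_affidavit → certify_directive)) is O(¬certify_directive → seal_affidavit), and O(¬certify_directive) is already established, so O(seal_affidavit).
Premise 12, O(forward_ballot → ¬seal_affidavit), contraposes to O(seal_affidavit → ¬forward_ballot); with O(seal_affidavit) we get O(¬forward_ballot).
Premise 1 is O(¬obtain_consent → forward_ballot); contrapositively O(¬forward_ballot → obtain_consent). Since O(¬forward_ballot) holds, K gives O(obtain_consent).
Applying K to premise 4 (O(obtain_consent → stand_down)) and O(obtain_consent) yields O(stand_down).
With premise 11, O(stand_down → ¬publish_invoice), the K-axiom yields O(¬publish_invoice).
Premises 2, 3, 5, 7, 9 do not contribute to this derivation.
So O(¬publish_invoice) holds, i.e. F(publish_invoice). The claim follows.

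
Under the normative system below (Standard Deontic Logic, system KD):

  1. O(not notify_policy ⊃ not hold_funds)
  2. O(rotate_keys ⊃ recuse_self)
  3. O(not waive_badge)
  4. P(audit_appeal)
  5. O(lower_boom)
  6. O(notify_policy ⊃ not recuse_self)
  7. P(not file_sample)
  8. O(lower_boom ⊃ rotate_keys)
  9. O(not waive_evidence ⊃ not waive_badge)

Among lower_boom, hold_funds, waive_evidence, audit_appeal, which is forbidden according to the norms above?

From premise 5 we have O(lower_boom).
With premise 8, O(lower_boom ⊃ rotate_keys), the K-axiom yields O(rotate_keys).
With premise 2, O(rotate_keys ⊃ recuse_self), the K-axiom yields O(recuse_self).
The contrapositive of premise 6 (O(notify_policy ⊃ not recuse_self)) is O(recuse_self ⊃ not notify_policy), and O(recuse_self) is already established, so O(not notify_policy).
From O(not notify_policy) and premise 1, O(not notify_policy ⊃ not hold_funds), we obtain O(not hold_funds).
So O(not hold_funds) holds, i.e. hold_funds is forbidden. None of the other listed options is forbidden under the premises.

hold_funds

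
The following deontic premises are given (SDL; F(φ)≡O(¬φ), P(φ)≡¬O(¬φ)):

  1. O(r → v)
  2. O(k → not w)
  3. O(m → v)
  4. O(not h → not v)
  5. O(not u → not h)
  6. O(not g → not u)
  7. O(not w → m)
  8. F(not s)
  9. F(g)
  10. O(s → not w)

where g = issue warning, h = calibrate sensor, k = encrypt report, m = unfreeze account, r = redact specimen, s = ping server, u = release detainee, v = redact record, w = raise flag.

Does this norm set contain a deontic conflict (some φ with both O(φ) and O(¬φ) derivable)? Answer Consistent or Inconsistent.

Premise 8, F(not s), is equivalent to O(s).
Applying K to premise 10 (O(s → not w)) and O(s) yields O(not w).
Premise 7 is O(not w → m); since O(not w), deontic closure gives O(m).
With premise 3, O(m → v), the K-axiom yields O(v).
Premise 4 is O(not h → not v); contrapositively O(v → h). Since O(v) holds, K gives O(h).
Premise 5, O(not u → not h), contraposes to O(h → u); with O(h) we get O(u).
The contrapositive of premise 6 (O(not g → not u)) is O(u → g), and O(u) is already established, so O(g).
However, F(g) at premise 9 amounts to O(not g).
We now have both O(g) and O(not g) — g is simultaneously obligatory and forbidden, violating the D-axiom.

Inconsistent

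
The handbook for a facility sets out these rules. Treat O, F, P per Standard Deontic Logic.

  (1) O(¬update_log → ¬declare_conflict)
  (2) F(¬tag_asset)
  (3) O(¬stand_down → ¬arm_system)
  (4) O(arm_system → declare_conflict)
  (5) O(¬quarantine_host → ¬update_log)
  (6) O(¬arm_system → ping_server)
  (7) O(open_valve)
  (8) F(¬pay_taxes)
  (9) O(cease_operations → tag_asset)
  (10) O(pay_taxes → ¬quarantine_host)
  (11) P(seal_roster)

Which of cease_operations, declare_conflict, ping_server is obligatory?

ping_server

Premise 8, F(¬pay_taxes), is equivalent to O(pay_taxes).
Premise 10 is O(pay_taxes → ¬quarantine_host); since O(pay_taxes), deontic closure gives O(¬quarantine_host).
Premise 5 is O(¬quarantine_host → ¬update_log); since O(¬quarantine_host), deontic closure gives O(¬update_log).
From O(¬update_log) and premise 1, O(¬update_log → ¬declare_conflict), we obtain O(¬declare_conflict).
The contrapositive of premise 4 (O(arm_system → declare_conflict)) is O(¬declare_conflict → ¬arm_system), and O(¬declare_conflict) is already established, so O(¬arm_system).
Premise 6 is O(¬arm_system → ping_server); since O(¬arm_system), deontic closure gives O(ping_server).
So O(ping_server) holds — ping_server is obligatory. None of the other listed options is made obligatory by any chain of premises.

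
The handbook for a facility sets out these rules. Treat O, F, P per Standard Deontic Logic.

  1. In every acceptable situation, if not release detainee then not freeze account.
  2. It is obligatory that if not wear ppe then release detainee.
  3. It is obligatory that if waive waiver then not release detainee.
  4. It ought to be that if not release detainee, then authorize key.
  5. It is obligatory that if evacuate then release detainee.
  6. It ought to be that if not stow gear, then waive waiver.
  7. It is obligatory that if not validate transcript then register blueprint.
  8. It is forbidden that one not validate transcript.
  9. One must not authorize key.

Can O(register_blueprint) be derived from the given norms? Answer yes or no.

Premise 7 is O(¬validate_transcript → register_blueprint), but O(¬validate_transcript) is not derivable from the premises, so it does not yield O(register_blueprint).
No other premise forces O(register_blueprint). An ideal world satisfying every premise can still have register_blueprint false, so O(register_blueprint) is not derivable.

No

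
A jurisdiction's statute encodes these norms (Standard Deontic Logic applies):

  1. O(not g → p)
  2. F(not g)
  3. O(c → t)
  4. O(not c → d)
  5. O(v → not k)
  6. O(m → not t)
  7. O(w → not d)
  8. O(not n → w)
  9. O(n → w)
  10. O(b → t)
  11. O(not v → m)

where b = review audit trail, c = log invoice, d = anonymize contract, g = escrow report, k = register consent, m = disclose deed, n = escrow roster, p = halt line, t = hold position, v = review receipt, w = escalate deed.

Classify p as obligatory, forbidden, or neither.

Premise 1 is O(not g → p), but O(not g) is not derivable from the premises, so it does not yield O(p).
No premise or chain of K-axiom applications forces O(p), and none forces O(not p). So p is neither obligatory nor forbidden under these norms.

Neither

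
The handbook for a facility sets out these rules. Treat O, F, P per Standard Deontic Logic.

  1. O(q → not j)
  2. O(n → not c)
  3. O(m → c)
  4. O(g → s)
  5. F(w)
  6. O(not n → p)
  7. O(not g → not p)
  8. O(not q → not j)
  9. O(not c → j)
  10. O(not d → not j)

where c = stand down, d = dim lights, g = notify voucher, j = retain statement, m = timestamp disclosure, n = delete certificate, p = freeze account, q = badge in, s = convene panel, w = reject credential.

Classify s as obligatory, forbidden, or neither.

By case analysis on not q: premise 8 gives O(not q → not j) and premise 1 gives O(q → not j), so O(not j) either way.
Premise 9 is O(not c → j); contrapositively O(not j → c). Since O(not j) holds, K gives O(c).
The contrapositive of premise 2 (O(n → not c)) is O(c → not n), and O(c) is already established, so O(not n).
Premise 6 is O(not n → p); since O(not n), deontic closure gives O(p).
Premise 7 is O(not g → not p); contrapositively O(p → g). Since O(p) holds, K gives O(g).
Premise 4 is O(g → s); since O(g), deontic closure gives O(s).
Premises 3, 5, 10 do not contribute to this derivation.
Hence s is obligatory.

Obligatory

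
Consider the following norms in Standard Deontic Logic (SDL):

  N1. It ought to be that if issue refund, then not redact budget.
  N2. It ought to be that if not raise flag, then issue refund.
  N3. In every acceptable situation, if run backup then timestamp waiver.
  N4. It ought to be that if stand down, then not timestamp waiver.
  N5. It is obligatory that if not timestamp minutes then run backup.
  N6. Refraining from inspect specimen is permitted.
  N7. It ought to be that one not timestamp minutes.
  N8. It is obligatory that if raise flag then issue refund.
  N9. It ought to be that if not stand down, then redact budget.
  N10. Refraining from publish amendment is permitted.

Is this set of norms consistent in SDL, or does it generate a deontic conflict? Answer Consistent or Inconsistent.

Premises 8 and 2 are O(raise_flag → issue_refund) and O(¬raise_flag → issue_refund); every ideal world satisfies raise_flag or ¬raise_flag, so in either case issue_refund holds — hence O(issue_refund).
Applying K to premise 1 (O(issue_refund → ¬redact_budget)) and O(issue_refund) yields O(¬redact_budget).
Premise 9 is O(¬stand_down → redact_budget); contrapositively O(¬redact_budget → stand_down). Since O(¬redact_budget) holds, K gives O(stand_down).
Applying K to premise 4 (O(stand_down → ¬timestamp_waiver)) and O(stand_down) yields O(¬timestamp_waiver).
The contrapositive of premise 3 (O(run_backup → timestamp_waiver)) is O(¬timestamp_waiver → ¬run_backup), and O(¬timestamp_waiver) is already established, so O(¬run_backup).
Premise 5 is O(¬timestamp_minutes → run_backup); contrapositively O(¬run_backup → timestamp_minutes). Since O(¬run_backup) holds, K gives O(timestamp_minutes).
But premise 7 directly asserts O(¬timestamp_minutes).
We now have both O(timestamp_minutes) and O(¬timestamp_minutes) — timestamp_minutes is simultaneously obligatory and forbidden, violating the D-axiom.

Inconsistent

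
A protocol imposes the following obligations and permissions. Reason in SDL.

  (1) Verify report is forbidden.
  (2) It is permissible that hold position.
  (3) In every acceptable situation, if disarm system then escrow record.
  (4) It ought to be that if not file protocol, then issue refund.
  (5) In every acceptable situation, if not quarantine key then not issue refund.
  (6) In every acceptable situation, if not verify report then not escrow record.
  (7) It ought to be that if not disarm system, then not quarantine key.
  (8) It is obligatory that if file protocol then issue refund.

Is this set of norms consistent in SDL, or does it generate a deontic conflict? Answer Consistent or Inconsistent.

By case analysis on ¬file_protocol: premise 4 gives O(¬file_protocol → issue_refund) and premise 8 gives O(file_protocol → issue_refund), so O(issue_refund) either way.
The contrapositive of premise 5 (O(¬quarantine_key → ¬issue_refund)) is O(issue_refund → quarantine_key), and O(issue_refund) is already established, so O(quarantine_key).
The contrapositive of premise 7 (O(¬disarm_system → ¬quarantine_key)) is O(quarantine_key → disarm_system), and O(quarantine_key) is already established, so O(disarm_system).
Applying K to premise 3 (O(disarm_system → escrow_record)) and O(disarm_system) yields O(escrow_record).
The contrapositive of premise 6 (O(¬verify_report → ¬escrow_record)) is O(escrow_record → verify_report), and O(escrow_record) is already established, so O(verify_report).
Yet premise 1 is F(verify_report), i.e. O(¬verify_report).
We now have both O(verify_report) and O(¬verify_report) — verify_report is simultaneously obligatory and forbidden, violating the D-axiom.

Inconsistent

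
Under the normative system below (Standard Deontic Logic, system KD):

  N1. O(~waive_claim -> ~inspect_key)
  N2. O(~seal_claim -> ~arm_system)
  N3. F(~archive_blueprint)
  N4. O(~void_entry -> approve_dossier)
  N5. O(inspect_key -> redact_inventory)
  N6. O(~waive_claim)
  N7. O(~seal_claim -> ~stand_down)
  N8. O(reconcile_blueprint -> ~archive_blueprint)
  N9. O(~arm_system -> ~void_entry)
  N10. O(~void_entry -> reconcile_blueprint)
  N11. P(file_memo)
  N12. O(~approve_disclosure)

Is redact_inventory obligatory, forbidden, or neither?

Neither

Premise 5 is O(inspect_key -> redact_inventory), but O(inspect_key) is not derivable from the premises, so it does not yield O(redact_inventory).
No premise or chain of K-axiom applications forces O(redact_inventory), and none forces O(~redact_inventory). So redact_inventory is neither obligatory nor forbidden under these norms.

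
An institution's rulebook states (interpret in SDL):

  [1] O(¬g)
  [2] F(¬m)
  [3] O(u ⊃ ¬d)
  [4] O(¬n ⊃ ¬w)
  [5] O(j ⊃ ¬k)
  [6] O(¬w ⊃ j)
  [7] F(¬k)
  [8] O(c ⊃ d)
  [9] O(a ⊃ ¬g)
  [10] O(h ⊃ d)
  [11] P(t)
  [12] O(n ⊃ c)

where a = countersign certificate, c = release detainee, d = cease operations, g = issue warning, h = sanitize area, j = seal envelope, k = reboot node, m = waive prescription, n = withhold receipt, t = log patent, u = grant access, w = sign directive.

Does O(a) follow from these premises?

No

Premise 9 is O(a ⊃ ¬g); even if O(¬g) held, inferring O(a) would be affirming the consequent — invalid.
No other premise forces O(a). An ideal world satisfying every premise can still have a false, so O(a) is not derivable.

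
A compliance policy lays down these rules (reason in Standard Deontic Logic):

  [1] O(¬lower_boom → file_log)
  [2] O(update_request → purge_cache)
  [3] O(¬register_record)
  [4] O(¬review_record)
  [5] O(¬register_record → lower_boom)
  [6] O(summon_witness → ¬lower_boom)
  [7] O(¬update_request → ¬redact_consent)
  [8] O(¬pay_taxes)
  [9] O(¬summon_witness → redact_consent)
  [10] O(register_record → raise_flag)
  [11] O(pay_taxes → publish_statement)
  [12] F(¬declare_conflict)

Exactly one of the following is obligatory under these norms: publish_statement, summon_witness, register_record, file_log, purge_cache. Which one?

purge_cache

From premise 3 we have O(¬register_record).
Applying K to premise 5 (O(¬register_record → lower_boom)) and O(¬register_record) yields O(lower_boom).
Premise 6 is O(summon_witness → ¬lower_boom); contrapositively O(lower_boom → ¬summon_witness). Since O(lower_boom) holds, K gives O(¬summon_witness).
Premise 9 is O(¬summon_witness → redact_consent); since O(¬summon_witness), deontic closure gives O(redact_consent).
Premise 7 is O(¬update_request → ¬redact_consent); contrapositively O(redact_consent → update_request). Since O(redact_consent) holds, K gives O(update_request).
Premise 2 is O(update_request → purge_cache); since O(update_request), deontic closure gives O(purge_cache).
So O(purge_cache) holds — purge_cache is obligatory. None of the other listed options is made obligatory by any chain of premises.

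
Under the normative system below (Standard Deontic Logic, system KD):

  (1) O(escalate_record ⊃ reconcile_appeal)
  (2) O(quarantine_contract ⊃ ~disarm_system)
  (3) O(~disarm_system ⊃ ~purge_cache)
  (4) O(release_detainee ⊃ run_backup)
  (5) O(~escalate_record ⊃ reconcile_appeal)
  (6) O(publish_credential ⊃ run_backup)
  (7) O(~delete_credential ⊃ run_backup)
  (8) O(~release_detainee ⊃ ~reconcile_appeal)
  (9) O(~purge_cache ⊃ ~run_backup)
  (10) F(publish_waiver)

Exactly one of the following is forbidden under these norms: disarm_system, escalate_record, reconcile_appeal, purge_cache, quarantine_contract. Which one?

By case analysis on escalate_record: premise 1 gives O(escalate_record ⊃ reconcile_appeal) and premise 5 gives O(~escalate_record ⊃ reconcile_appeal), so O(reconcile_appeal) either way.
Premise 8, O(~release_detainee ⊃ ~reconcile_appeal), contraposes to O(reconcile_appeal ⊃ release_detainee); with O(reconcile_appeal) we get O(release_detainee).
Applying K to premise 4 (O(release_detainee ⊃ run_backup)) and O(release_detainee) yields O(run_backup).
The contrapositive of premise 9 (O(~purge_cache ⊃ ~run_backup)) is O(run_backup ⊃ purge_cache), and O(run_backup) is already established, so O(purge_cache).
The contrapositive of premise 3 (O(~disarm_system ⊃ ~purge_cache)) is O(purge_cache ⊃ disarm_system), and O(purge_cache) is already established, so O(disarm_system).
Premise 2 is O(quarantine_contract ⊃ ~disarm_system); contrapositively O(disarm_system ⊃ ~quarantine_contract). Since O(disarm_system) holds, K gives O(~quarantine_contract).
So O(~quarantine_contract) holds, i.e. quarantine_contract is forbidden. None of the other listed options is forbidden under the premises.

quarantine_contract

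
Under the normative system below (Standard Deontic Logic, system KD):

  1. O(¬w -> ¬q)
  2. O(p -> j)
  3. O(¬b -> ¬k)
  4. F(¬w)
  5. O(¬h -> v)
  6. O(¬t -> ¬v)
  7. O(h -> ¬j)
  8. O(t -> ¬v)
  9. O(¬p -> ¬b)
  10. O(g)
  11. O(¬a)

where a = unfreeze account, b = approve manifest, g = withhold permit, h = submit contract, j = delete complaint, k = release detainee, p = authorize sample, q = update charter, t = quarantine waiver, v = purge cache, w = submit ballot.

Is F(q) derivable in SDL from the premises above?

No

Premise 1 is O(¬w -> ¬q), but O(¬w) is not derivable from the premises, so it does not yield O(¬q).
No other premise forces O(¬q). An ideal world satisfying every premise can still have q true, so F(q) is not derivable.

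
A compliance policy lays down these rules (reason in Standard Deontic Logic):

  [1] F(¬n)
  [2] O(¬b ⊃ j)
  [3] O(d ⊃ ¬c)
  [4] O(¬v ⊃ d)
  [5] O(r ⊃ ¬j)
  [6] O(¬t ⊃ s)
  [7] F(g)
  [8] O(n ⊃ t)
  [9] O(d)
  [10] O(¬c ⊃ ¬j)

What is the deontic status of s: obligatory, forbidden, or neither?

Premise 6 is O(¬t ⊃ s), but O(¬t) is not derivable from the premises, so it does not yield O(s).
No premise or chain of K-axiom applications forces O(s), and none forces O(¬s). So s is neither obligatory nor forbidden under these norms.

Neither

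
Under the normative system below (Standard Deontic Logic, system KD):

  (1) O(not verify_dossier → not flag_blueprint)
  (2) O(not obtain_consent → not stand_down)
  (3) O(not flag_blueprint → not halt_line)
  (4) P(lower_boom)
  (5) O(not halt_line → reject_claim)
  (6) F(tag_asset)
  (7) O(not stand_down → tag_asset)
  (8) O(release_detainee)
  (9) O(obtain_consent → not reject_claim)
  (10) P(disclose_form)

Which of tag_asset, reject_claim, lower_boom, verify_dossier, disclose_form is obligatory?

Premise 6, F(tag_asset), is equivalent to O(not tag_asset).
The contrapositive of premise 7 (O(not stand_down → tag_asset)) is O(not tag_asset → stand_down), and O(not tag_asset) is already established, so O(stand_down).
Premise 2, O(not obtain_consent → not stand_down), contraposes to O(stand_down → obtain_consent); with O(stand_down) we get O(obtain_consent).
From O(obtain_consent) and premise 9, O(obtain_consent → not reject_claim), we obtain O(not reject_claim).
The contrapositive of premise 5 (O(not halt_line → reject_claim)) is O(not reject_claim → halt_line), and O(not reject_claim) is already established, so O(halt_line).
The contrapositive of premise 3 (O(not flag_blueprint → not halt_line)) is O(halt_line → flag_blueprint), and O(halt_line) is already established, so O(flag_blueprint).
Premise 1, O(not verify_dossier → not flag_blueprint), contraposes to O(flag_blueprint → verify_dossier); with O(flag_blueprint) we get O(verify_dossier).
So O(verify_dossier) holds — verify_dossier is obligatory. None of the other listed options is made obligatory by any chain of premises.

verify_dossier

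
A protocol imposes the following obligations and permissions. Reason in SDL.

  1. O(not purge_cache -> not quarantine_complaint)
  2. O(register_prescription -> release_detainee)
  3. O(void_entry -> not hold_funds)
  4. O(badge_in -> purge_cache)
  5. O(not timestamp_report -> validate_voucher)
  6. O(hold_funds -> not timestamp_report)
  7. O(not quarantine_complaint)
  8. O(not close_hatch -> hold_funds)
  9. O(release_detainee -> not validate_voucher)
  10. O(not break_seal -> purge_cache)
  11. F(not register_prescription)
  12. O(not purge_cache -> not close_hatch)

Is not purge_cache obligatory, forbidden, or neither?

Forbidden

F(not register_prescription) at premise 11 means O(register_prescription).
Applying K to premise 2 (O(register_prescription -> release_detainee)) and O(register_prescription) yields O(release_detainee).
With premise 9, O(release_detainee -> not validate_voucher), the K-axiom yields O(not validate_voucher).
Premise 5 is O(not timestamp_report -> validate_voucher); contrapositively O(not validate_voucher -> timestamp_report). Since O(not validate_voucher) holds, K gives O(timestamp_report).
Premise 6 is O(hold_funds -> not timestamp_report); contrapositively O(timestamp_report -> not hold_funds). Since O(timestamp_report) holds, K gives O(not hold_funds).
The contrapositive of premise 8 (O(not close_hatch -> hold_funds)) is O(not hold_funds -> close_hatch), and O(not hold_funds) is already established, so O(close_hatch).
Premise 12, O(not purge_cache -> not close_hatch), contraposes to O(close_hatch -> purge_cache); with O(close_hatch) we get O(purge_cache).
Premises 1, 3, 4, 7, 10 do not contribute to this derivation.
Thus O(purge_cache), which is F(not purge_cache): not purge_cache is forbidden.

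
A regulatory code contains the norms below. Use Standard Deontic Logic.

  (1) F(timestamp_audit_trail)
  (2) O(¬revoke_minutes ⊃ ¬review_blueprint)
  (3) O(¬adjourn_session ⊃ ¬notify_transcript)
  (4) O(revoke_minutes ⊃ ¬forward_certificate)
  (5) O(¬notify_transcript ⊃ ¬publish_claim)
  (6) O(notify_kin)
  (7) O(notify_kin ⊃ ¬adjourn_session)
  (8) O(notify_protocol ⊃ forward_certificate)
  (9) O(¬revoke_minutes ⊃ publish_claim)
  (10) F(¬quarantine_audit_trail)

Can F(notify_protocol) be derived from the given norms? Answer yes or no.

Premise 6 states O(notify_kin) outright.
From O(notify_kin) and premise 7, O(notify_kin ⊃ ¬adjourn_session), we obtain O(¬adjourn_session).
Applying K to premise 3 (O(¬adjourn_session ⊃ ¬notify_transcript)) and O(¬adjourn_session) yields O(¬notify_transcript).
Applying K to premise 5 (O(¬notify_transcript ⊃ ¬publish_claim)) and O(¬notify_transcript) yields O(¬publish_claim).
Premise 9, O(¬revoke_minutes ⊃ publish_claim), contraposes to O(¬publish_claim ⊃ revoke_minutes); with O(¬publish_claim) we get O(revoke_minutes).
Premise 4 is O(revoke_minutes ⊃ ¬forward_certificate); since O(revoke_minutes), deontic closure gives O(¬forward_certificate).
Premise 8 is O(notify_protocol ⊃ forward_certificate); contrapositively O(¬forward_certificate ⊃ ¬notify_protocol). Since O(¬forward_certificate) holds, K gives O(¬notify_protocol).
Premises 1, 2, 10 do not contribute to this derivation.
So O(¬notify_protocol) holds, i.e. F(notify_protocol). The claim follows.

Yes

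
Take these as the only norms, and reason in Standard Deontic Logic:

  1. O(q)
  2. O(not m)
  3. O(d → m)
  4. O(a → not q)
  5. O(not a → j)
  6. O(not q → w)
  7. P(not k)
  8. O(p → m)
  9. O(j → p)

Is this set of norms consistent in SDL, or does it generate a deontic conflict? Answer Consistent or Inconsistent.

From premise 1 we have O(q).
The contrapositive of premise 4 (O(a → not q)) is O(q → not a), and O(q) is already established, so O(not a).
With premise 5, O(not a → j), the K-axiom yields O(j).
Applying K to premise 9 (O(j → p)) and O(j) yields O(p).
Applying K to premise 8 (O(p → m)) and O(p) yields O(m).
Yet premise 2 states O(not m).
We now have both O(m) and O(not m) — m is simultaneously obligatory and forbidden, violating the D-axiom.

Inconsistent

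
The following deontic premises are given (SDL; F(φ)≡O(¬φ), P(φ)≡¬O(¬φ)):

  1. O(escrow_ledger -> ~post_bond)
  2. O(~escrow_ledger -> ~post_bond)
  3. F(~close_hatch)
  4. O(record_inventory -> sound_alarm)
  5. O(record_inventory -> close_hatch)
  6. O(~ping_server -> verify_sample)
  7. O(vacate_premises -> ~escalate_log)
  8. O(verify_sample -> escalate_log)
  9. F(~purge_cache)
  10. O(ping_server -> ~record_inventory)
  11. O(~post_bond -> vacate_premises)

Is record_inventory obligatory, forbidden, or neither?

By case analysis on ~escrow_ledger: premise 2 gives O(~escrow_ledger -> ~post_bond) and premise 1 gives O(escrow_ledger -> ~post_bond), so O(~post_bond) either way.
From O(~post_bond) and premise 11, O(~post_bond -> vacate_premises), we obtain O(vacate_premises).
Applying K to premise 7 (O(vacate_premises -> ~escalate_log)) and O(vacate_premises) yields O(~escalate_log).
Premise 8 is O(verify_sample -> escalate_log); contrapositively O(~escalate_log -> ~verify_sample). Since O(~escalate_log) holds, K gives O(~verify_sample).
Premise 6 is O(~ping_server -> verify_sample); contrapositively O(~verify_sample -> ping_server). Since O(~verify_sample) holds, K gives O(ping_server).
From O(ping_server) and premise 10, O(ping_server -> ~record_inventory), we obtain O(~record_inventory).
Premises 3, 4, 5, 9 do not contribute to this derivation.
Thus O(~record_inventory), which is F(record_inventory): record_inventory is forbidden.

Forbidden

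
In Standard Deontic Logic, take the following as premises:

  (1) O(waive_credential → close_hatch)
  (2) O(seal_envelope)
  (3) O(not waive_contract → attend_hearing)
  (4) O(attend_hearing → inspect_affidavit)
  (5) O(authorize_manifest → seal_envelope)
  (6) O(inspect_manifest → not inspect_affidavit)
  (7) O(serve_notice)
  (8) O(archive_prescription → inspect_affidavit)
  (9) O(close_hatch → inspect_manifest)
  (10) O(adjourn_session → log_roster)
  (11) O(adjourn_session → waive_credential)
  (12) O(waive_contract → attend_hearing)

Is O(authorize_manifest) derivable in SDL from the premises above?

No

Premise 5 is O(authorize_manifest → seal_envelope); even if O(seal_envelope) held, inferring O(authorize_manifest) would be affirming the consequent — invalid.
No other premise forces O(authorize_manifest). An ideal world satisfying every premise can still have authorize_manifest false, so O(authorize_manifest) is not derivable.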